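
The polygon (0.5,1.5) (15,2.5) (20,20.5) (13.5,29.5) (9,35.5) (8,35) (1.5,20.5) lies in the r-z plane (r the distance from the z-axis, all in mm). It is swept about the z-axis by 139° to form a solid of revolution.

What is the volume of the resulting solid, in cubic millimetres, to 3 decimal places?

Volume = 10333.428 mm³

Profile (r,z), 7 vertices: (0.5,1.5) (15,2.5) (20,20.5) (13.5,29.5) (9,35.5) (8,35) (1.5,20.5)
edge 0: (0.5,1.5)→(15,2.5)  cross = 0.5·2.5 − 15·1.5 = -21.2500; (r_i+r_j)·cross = 15.5·-21.2500 = -329.3750
edge 1: (15,2.5)→(20,20.5)  cross = 15·20.5 − 20·2.5 = 257.5000; (r_i+r_j)·cross = 35·257.5000 = 9012.5000
edge 2: (20,20.5)→(13.5,29.5)  cross = 20·29.5 − 13.5·20.5 = 313.2500; (r_i+r_j)·cross = 33.5·313.2500 = 10493.8750
edge 3: (13.5,29.5)→(9,35.5)  cross = 13.5·35.5 − 9·29.5 = 213.7500; (r_i+r_j)·cross = 22.5·213.7500 = 4809.3750
edge 4: (9,35.5)→(8,35)  cross = 9·35 − 8·35.5 = 31.0000; (r_i+r_j)·cross = 17·31.0000 = 527.0000
edge 5: (8,35)→(1.5,20.5)  cross = 8·20.5 − 1.5·35 = 111.5000; (r_i+r_j)·cross = 9.5·111.5000 = 1059.2500
edge 6: (1.5,20.5)→(0.5,1.5)  cross = 1.5·1.5 − 0.5·20.5 = -8.0000; (r_i+r_j)·cross = 2·-8.0000 = -16.0000
Σcross = 897.7500 → A = |Σcross|/2 = 448.8750 mm²
Σ(r_i+r_j)·cross = 25556.6250 → first moment M = |Σ|/6 = 4259.4375
R_c = M/A = 4259.4375/448.8750 = 9.4891 mm
θ = 139° = 2.426008 rad
V = θ·R_c·A = 2.426008·9.4891·448.8750 = 10333.428 mm³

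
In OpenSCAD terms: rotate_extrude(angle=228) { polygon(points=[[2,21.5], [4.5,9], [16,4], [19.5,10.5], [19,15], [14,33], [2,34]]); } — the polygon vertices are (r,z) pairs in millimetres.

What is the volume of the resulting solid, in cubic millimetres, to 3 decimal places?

Profile (r,z), 7 vertices: (2,21.5) (4.5,9) (16,4) (19.5,10.5) (19,15) (14,33) (2,34)
edge 0: (2,21.5)→(4.5,9)  cross = 2·9 − 4.5·21.5 = -78.7500; (r_i+r_j)·cross = 6.5·-78.7500 = -511.8750
edge 1: (4.5,9)→(16,4)  cross = 4.5·4 − 16·9 = -126.0000; (r_i+r_j)·cross = 20.5·-126.0000 = -2583.0000
edge 2: (16,4)→(19.5,10.5)  cross = 16·10.5 − 19.5·4 = 90.0000; (r_i+r_j)·cross = 35.5·90.0000 = 3195.0000
edge 3: (19.5,10.5)→(19,15)  cross = 19.5·15 − 19·10.5 = 93.0000; (r_i+r_j)·cross = 38.5·93.0000 = 3580.5000
edge 4: (19,15)→(14,33)  cross = 19·33 − 14·15 = 417.0000; (r_i+r_j)·cross = 33·417.0000 = 13761.0000
edge 5: (14,33)→(2,34)  cross = 14·34 − 2·33 = 410.0000; (r_i+r_j)·cross = 16·410.0000 = 6560.0000
edge 6: (2,34)→(2,21.5)  cross = 2·21.5 − 2·34 = -25.0000; (r_i+r_j)·cross = 4·-25.0000 = -100.0000
Σcross = 780.2500 → A = |Σcross|/2 = 390.1250 mm²
Σ(r_i+r_j)·cross = 23901.6250 → first moment M = |Σ|/6 = 3983.6042
R_c = M/A = 3983.6042/390.1250 = 10.2111 mm
θ = 228° = 3.979351 rad
V = θ·R_c·A = 3.979351·10.2111·390.1250 = 15852.158 mm³

Volume = 15852.158 mm³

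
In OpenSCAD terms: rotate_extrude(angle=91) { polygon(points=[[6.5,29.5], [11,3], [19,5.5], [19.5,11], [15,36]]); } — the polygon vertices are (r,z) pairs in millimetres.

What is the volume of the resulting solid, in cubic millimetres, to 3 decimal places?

Volume = 5742.614 mm³

Profile (r,z), 5 vertices: (6.5,29.5) (11,3) (19,5.5) (19.5,11) (15,36)
edge 0: (6.5,29.5)→(11,3)  cross = 6.5·3 − 11·29.5 = -305.0000; (r_i+r_j)·cross = 17.5·-305.0000 = -5337.5000
edge 1: (11,3)→(19,5.5)  cross = 11·5.5 − 19·3 = 3.5000; (r_i+r_j)·cross = 30·3.5000 = 105.0000
edge 2: (19,5.5)→(19.5,11)  cross = 19·11 − 19.5·5.5 = 101.7500; (r_i+r_j)·cross = 38.5·101.7500 = 3917.3750
edge 3: (19.5,11)→(15,36)  cross = 19.5·36 − 15·11 = 537.0000; (r_i+r_j)·cross = 34.5·537.0000 = 18526.5000
edge 4: (15,36)→(6.5,29.5)  cross = 15·29.5 − 6.5·36 = 208.5000; (r_i+r_j)·cross = 21.5·208.5000 = 4482.7500
Σcross = 545.7500 → A = |Σcross|/2 = 272.8750 mm²
Σ(r_i+r_j)·cross = 21694.1250 → first moment M = |Σ|/6 = 3615.6875
R_c = M/A = 3615.6875/272.8750 = 13.2503 mm
θ = 91° = 1.588250 rad
V = θ·R_c·A = 1.588250·13.2503·272.8750 = 5742.614 mm³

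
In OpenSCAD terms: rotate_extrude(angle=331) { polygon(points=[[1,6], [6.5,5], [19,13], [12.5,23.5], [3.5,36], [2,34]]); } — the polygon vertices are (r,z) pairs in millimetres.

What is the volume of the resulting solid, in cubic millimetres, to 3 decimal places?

Volume = 13960.939 mm³

Profile (r,z), 6 vertices: (1,6) (6.5,5) (19,13) (12.5,23.5) (3.5,36) (2,34)
edge 0: (1,6)→(6.5,5)  cross = 1·5 − 6.5·6 = -34.0000; (r_i+r_j)·cross = 7.5·-34.0000 = -255.0000
edge 1: (6.5,5)→(19,13)  cross = 6.5·13 − 19·5 = -10.5000; (r_i+r_j)·cross = 25.5·-10.5000 = -267.7500
edge 2: (19,13)→(12.5,23.5)  cross = 19·23.5 − 12.5·13 = 284.0000; (r_i+r_j)·cross = 31.5·284.0000 = 8946.0000
edge 3: (12.5,23.5)→(3.5,36)  cross = 12.5·36 − 3.5·23.5 = 367.7500; (r_i+r_j)·cross = 16·367.7500 = 5884.0000
edge 4: (3.5,36)→(2,34)  cross = 3.5·34 − 2·36 = 47.0000; (r_i+r_j)·cross = 5.5·47.0000 = 258.5000
edge 5: (2,34)→(1,6)  cross = 2·6 − 1·34 = -22.0000; (r_i+r_j)·cross = 3·-22.0000 = -66.0000
Σcross = 632.2500 → A = |Σcross|/2 = 316.1250 mm²
Σ(r_i+r_j)·cross = 14499.7500 → first moment M = |Σ|/6 = 2416.6250
R_c = M/A = 2416.6250/316.1250 = 7.6445 mm
θ = 331° = 5.777040 rad
V = θ·R_c·A = 5.777040·7.6445·316.1250 = 13960.939 mm³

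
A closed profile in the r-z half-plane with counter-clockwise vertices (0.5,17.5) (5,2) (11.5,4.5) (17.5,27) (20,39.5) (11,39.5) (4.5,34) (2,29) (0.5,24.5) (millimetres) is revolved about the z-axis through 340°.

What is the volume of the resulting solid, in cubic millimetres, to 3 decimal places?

Profile (r,z), 9 vertices: (0.5,17.5) (5,2) (11.5,4.5) (17.5,27) (20,39.5) (11,39.5) (4.5,34) (2,29) (0.5,24.5)
edge 0: (0.5,17.5)→(5,2)  cross = 0.5·2 − 5·17.5 = -86.5000; (r_i+r_j)·cross = 5.5·-86.5000 = -475.7500
edge 1: (5,2)→(11.5,4.5)  cross = 5·4.5 − 11.5·2 = -0.5000; (r_i+r_j)·cross = 16.5·-0.5000 = -8.2500
edge 2: (11.5,4.5)→(17.5,27)  cross = 11.5·27 − 17.5·4.5 = 231.7500; (r_i+r_j)·cross = 29·231.7500 = 6720.7500
edge 3: (17.5,27)→(20,39.5)  cross = 17.5·39.5 − 20·27 = 151.2500; (r_i+r_j)·cross = 37.5·151.2500 = 5671.8750
edge 4: (20,39.5)→(11,39.5)  cross = 20·39.5 − 11·39.5 = 355.5000; (r_i+r_j)·cross = 31·355.5000 = 11020.5000
edge 5: (11,39.5)→(4.5,34)  cross = 11·34 − 4.5·39.5 = 196.2500; (r_i+r_j)·cross = 15.5·196.2500 = 3041.8750
edge 6: (4.5,34)→(2,29)  cross = 4.5·29 − 2·34 = 62.5000; (r_i+r_j)·cross = 6.5·62.5000 = 406.2500
edge 7: (2,29)→(0.5,24.5)  cross = 2·24.5 − 0.5·29 = 34.5000; (r_i+r_j)·cross = 2.5·34.5000 = 86.2500
edge 8: (0.5,24.5)→(0.5,17.5)  cross = 0.5·17.5 − 0.5·24.5 = -3.5000; (r_i+r_j)·cross = 1·-3.5000 = -3.5000
Σcross = 941.2500 → A = |Σcross|/2 = 470.6250 mm²
Σ(r_i+r_j)·cross = 26460.0000 → first moment M = |Σ|/6 = 4410.0000
R_c = M/A = 4410.0000/470.6250 = 9.3705 mm
θ = 340° = 5.934119 rad
V = θ·R_c·A = 5.934119·9.3705·470.6250 = 26169.467 mm³

Volume = 26169.467 mm³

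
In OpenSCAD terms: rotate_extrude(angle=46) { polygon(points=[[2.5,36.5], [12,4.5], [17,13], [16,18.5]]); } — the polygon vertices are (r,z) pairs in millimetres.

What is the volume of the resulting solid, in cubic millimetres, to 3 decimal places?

Profile (r,z), 4 vertices: (2.5,36.5) (12,4.5) (17,13) (16,18.5)
edge 0: (2.5,36.5)→(12,4.5)  cross = 2.5·4.5 − 12·36.5 = -426.7500; (r_i+r_j)·cross = 14.5·-426.7500 = -6187.8750
edge 1: (12,4.5)→(17,13)  cross = 12·13 − 17·4.5 = 79.5000; (r_i+r_j)·cross = 29·79.5000 = 2305.5000
edge 2: (17,13)→(16,18.5)  cross = 17·18.5 − 16·13 = 106.5000; (r_i+r_j)·cross = 33·106.5000 = 3514.5000
edge 3: (16,18.5)→(2.5,36.5)  cross = 16·36.5 − 2.5·18.5 = 537.7500; (r_i+r_j)·cross = 18.5·537.7500 = 9948.3750
Σcross = 297.0000 → A = |Σcross|/2 = 148.5000 mm²
Σ(r_i+r_j)·cross = 9580.5000 → first moment M = |Σ|/6 = 1596.7500
R_c = M/A = 1596.7500/148.5000 = 10.7525 mm
θ = 46° = 0.802851 rad
V = θ·R_c·A = 0.802851·10.7525·148.5000 = 1281.953 mm³

Volume = 1281.953 mm³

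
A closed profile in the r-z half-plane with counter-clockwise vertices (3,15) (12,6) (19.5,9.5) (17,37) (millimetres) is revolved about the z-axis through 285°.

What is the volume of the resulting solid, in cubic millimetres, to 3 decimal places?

Profile (r,z), 4 vertices: (3,15) (12,6) (19.5,9.5) (17,37)
edge 0: (3,15)→(12,6)  cross = 3·6 − 12·15 = -162.0000; (r_i+r_j)·cross = 15·-162.0000 = -2430.0000
edge 1: (12,6)→(19.5,9.5)  cross = 12·9.5 − 19.5·6 = -3.0000; (r_i+r_j)·cross = 31.5·-3.0000 = -94.5000
edge 2: (19.5,9.5)→(17,37)  cross = 19.5·37 − 17·9.5 = 560.0000; (r_i+r_j)·cross = 36.5·560.0000 = 20440.0000
edge 3: (17,37)→(3,15)  cross = 17·15 − 3·37 = 144.0000; (r_i+r_j)·cross = 20·144.0000 = 2880.0000
Σcross = 539.0000 → A = |Σcross|/2 = 269.5000 mm²
Σ(r_i+r_j)·cross = 20795.5000 → first moment M = |Σ|/6 = 3465.9167
R_c = M/A = 3465.9167/269.5000 = 12.8605 mm
θ = 285° = 4.974188 rad
V = θ·R_c·A = 4.974188·12.8605·269.5000 = 17240.122 mm³

Volume = 17240.122 mm³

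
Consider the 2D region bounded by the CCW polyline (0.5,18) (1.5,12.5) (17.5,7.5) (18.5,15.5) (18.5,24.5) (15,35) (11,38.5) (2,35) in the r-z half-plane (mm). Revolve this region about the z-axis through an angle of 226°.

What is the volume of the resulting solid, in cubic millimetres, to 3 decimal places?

Volume = 16686.149 mm³

Profile (r,z), 8 vertices: (0.5,18) (1.5,12.5) (17.5,7.5) (18.5,15.5) (18.5,24.5) (15,35) (11,38.5) (2,35)
edge 0: (0.5,18)→(1.5,12.5)  cross = 0.5·12.5 − 1.5·18 = -20.7500; (r_i+r_j)·cross = 2·-20.7500 = -41.5000
edge 1: (1.5,12.5)→(17.5,7.5)  cross = 1.5·7.5 − 17.5·12.5 = -207.5000; (r_i+r_j)·cross = 19·-207.5000 = -3942.5000
edge 2: (17.5,7.5)→(18.5,15.5)  cross = 17.5·15.5 − 18.5·7.5 = 132.5000; (r_i+r_j)·cross = 36·132.5000 = 4770.0000
edge 3: (18.5,15.5)→(18.5,24.5)  cross = 18.5·24.5 − 18.5·15.5 = 166.5000; (r_i+r_j)·cross = 37·166.5000 = 6160.5000
edge 4: (18.5,24.5)→(15,35)  cross = 18.5·35 − 15·24.5 = 280.0000; (r_i+r_j)·cross = 33.5·280.0000 = 9380.0000
edge 5: (15,35)→(11,38.5)  cross = 15·38.5 − 11·35 = 192.5000; (r_i+r_j)·cross = 26·192.5000 = 5005.0000
edge 6: (11,38.5)→(2,35)  cross = 11·35 − 2·38.5 = 308.0000; (r_i+r_j)·cross = 13·308.0000 = 4004.0000
edge 7: (2,35)→(0.5,18)  cross = 2·18 − 0.5·35 = 18.5000; (r_i+r_j)·cross = 2.5·18.5000 = 46.2500
Σcross = 869.7500 → A = |Σcross|/2 = 434.8750 mm²
Σ(r_i+r_j)·cross = 25381.7500 → first moment M = |Σ|/6 = 4230.2917
R_c = M/A = 4230.2917/434.8750 = 9.7276 mm
θ = 226° = 3.944444 rad
V = θ·R_c·A = 3.944444·9.7276·434.8750 = 16686.149 mm³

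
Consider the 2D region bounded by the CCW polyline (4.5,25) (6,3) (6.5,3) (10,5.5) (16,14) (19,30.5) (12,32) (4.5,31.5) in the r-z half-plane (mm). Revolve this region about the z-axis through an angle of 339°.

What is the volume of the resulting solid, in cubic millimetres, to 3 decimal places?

Volume = 18602.615 mm³

Profile (r,z), 8 vertices: (4.5,25) (6,3) (6.5,3) (10,5.5) (16,14) (19,30.5) (12,32) (4.5,31.5)
edge 0: (4.5,25)→(6,3)  cross = 4.5·3 − 6·25 = -136.5000; (r_i+r_j)·cross = 10.5·-136.5000 = -1433.2500
edge 1: (6,3)→(6.5,3)  cross = 6·3 − 6.5·3 = -1.5000; (r_i+r_j)·cross = 12.5·-1.5000 = -18.7500
edge 2: (6.5,3)→(10,5.5)  cross = 6.5·5.5 − 10·3 = 5.7500; (r_i+r_j)·cross = 16.5·5.7500 = 94.8750
edge 3: (10,5.5)→(16,14)  cross = 10·14 − 16·5.5 = 52.0000; (r_i+r_j)·cross = 26·52.0000 = 1352.0000
edge 4: (16,14)→(19,30.5)  cross = 16·30.5 − 19·14 = 222.0000; (r_i+r_j)·cross = 35·222.0000 = 7770.0000
edge 5: (19,30.5)→(12,32)  cross = 19·32 − 12·30.5 = 242.0000; (r_i+r_j)·cross = 31·242.0000 = 7502.0000
edge 6: (12,32)→(4.5,31.5)  cross = 12·31.5 − 4.5·32 = 234.0000; (r_i+r_j)·cross = 16.5·234.0000 = 3861.0000
edge 7: (4.5,31.5)→(4.5,25)  cross = 4.5·25 − 4.5·31.5 = -29.2500; (r_i+r_j)·cross = 9·-29.2500 = -263.2500
Σcross = 588.5000 → A = |Σcross|/2 = 294.2500 mm²
Σ(r_i+r_j)·cross = 18864.6250 → first moment M = |Σ|/6 = 3144.1042
R_c = M/A = 3144.1042/294.2500 = 10.6851 mm
θ = 339° = 5.916666 rad
V = θ·R_c·A = 5.916666·10.6851·294.2500 = 18602.615 mm³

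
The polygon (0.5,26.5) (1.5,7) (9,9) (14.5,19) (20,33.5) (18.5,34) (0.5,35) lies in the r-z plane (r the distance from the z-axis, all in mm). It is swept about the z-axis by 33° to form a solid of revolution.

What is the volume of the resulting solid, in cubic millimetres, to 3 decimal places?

Profile (r,z), 7 vertices: (0.5,26.5) (1.5,7) (9,9) (14.5,19) (20,33.5) (18.5,34) (0.5,35)
edge 0: (0.5,26.5)→(1.5,7)  cross = 0.5·7 − 1.5·26.5 = -36.2500; (r_i+r_j)·cross = 2·-36.2500 = -72.5000
edge 1: (1.5,7)→(9,9)  cross = 1.5·9 − 9·7 = -49.5000; (r_i+r_j)·cross = 10.5·-49.5000 = -519.7500
edge 2: (9,9)→(14.5,19)  cross = 9·19 − 14.5·9 = 40.5000; (r_i+r_j)·cross = 23.5·40.5000 = 951.7500
edge 3: (14.5,19)→(20,33.5)  cross = 14.5·33.5 − 20·19 = 105.7500; (r_i+r_j)·cross = 34.5·105.7500 = 3648.3750
edge 4: (20,33.5)→(18.5,34)  cross = 20·34 − 18.5·33.5 = 60.2500; (r_i+r_j)·cross = 38.5·60.2500 = 2319.6250
edge 5: (18.5,34)→(0.5,35)  cross = 18.5·35 − 0.5·34 = 630.5000; (r_i+r_j)·cross = 19·630.5000 = 11979.5000
edge 6: (0.5,35)→(0.5,26.5)  cross = 0.5·26.5 − 0.5·35 = -4.2500; (r_i+r_j)·cross = 1·-4.2500 = -4.2500
Σcross = 747.0000 → A = |Σcross|/2 = 373.5000 mm²
Σ(r_i+r_j)·cross = 18302.7500 → first moment M = |Σ|/6 = 3050.4583
R_c = M/A = 3050.4583/373.5000 = 8.1672 mm
θ = 33° = 0.575959 rad
V = θ·R_c·A = 0.575959·8.1672·373.5000 = 1756.938 mm³

Volume = 1756.938 mm³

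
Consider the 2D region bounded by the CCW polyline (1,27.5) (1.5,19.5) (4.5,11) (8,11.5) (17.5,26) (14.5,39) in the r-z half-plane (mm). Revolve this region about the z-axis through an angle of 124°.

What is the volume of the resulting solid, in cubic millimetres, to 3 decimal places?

Volume = 5262.363 mm³

Profile (r,z), 6 vertices: (1,27.5) (1.5,19.5) (4.5,11) (8,11.5) (17.5,26) (14.5,39)
edge 0: (1,27.5)→(1.5,19.5)  cross = 1·19.5 − 1.5·27.5 = -21.7500; (r_i+r_j)·cross = 2.5·-21.7500 = -54.3750
edge 1: (1.5,19.5)→(4.5,11)  cross = 1.5·11 − 4.5·19.5 = -71.2500; (r_i+r_j)·cross = 6·-71.2500 = -427.5000
edge 2: (4.5,11)→(8,11.5)  cross = 4.5·11.5 − 8·11 = -36.2500; (r_i+r_j)·cross = 12.5·-36.2500 = -453.1250
edge 3: (8,11.5)→(17.5,26)  cross = 8·26 − 17.5·11.5 = 6.7500; (r_i+r_j)·cross = 25.5·6.7500 = 172.1250
edge 4: (17.5,26)→(14.5,39)  cross = 17.5·39 − 14.5·26 = 305.5000; (r_i+r_j)·cross = 32·305.5000 = 9776.0000
edge 5: (14.5,39)→(1,27.5)  cross = 14.5·27.5 − 1·39 = 359.7500; (r_i+r_j)·cross = 15.5·359.7500 = 5576.1250
Σcross = 542.7500 → A = |Σcross|/2 = 271.3750 mm²
Σ(r_i+r_j)·cross = 14589.2500 → first moment M = |Σ|/6 = 2431.5417
R_c = M/A = 2431.5417/271.3750 = 8.9601 mm
θ = 124° = 2.164208 rad
V = θ·R_c·A = 2.164208·8.9601·271.3750 = 5262.363 mm³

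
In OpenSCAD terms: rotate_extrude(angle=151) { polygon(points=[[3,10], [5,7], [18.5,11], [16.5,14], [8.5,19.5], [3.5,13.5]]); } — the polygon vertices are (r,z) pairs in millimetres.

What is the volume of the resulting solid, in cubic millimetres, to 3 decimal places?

Volume = 2776.334 mm³

Profile (r,z), 6 vertices: (3,10) (5,7) (18.5,11) (16.5,14) (8.5,19.5) (3.5,13.5)
edge 0: (3,10)→(5,7)  cross = 3·7 − 5·10 = -29.0000; (r_i+r_j)·cross = 8·-29.0000 = -232.0000
edge 1: (5,7)→(18.5,11)  cross = 5·11 − 18.5·7 = -74.5000; (r_i+r_j)·cross = 23.5·-74.5000 = -1750.7500
edge 2: (18.5,11)→(16.5,14)  cross = 18.5·14 − 16.5·11 = 77.5000; (r_i+r_j)·cross = 35·77.5000 = 2712.5000
edge 3: (16.5,14)→(8.5,19.5)  cross = 16.5·19.5 − 8.5·14 = 202.7500; (r_i+r_j)·cross = 25·202.7500 = 5068.7500
edge 4: (8.5,19.5)→(3.5,13.5)  cross = 8.5·13.5 − 3.5·19.5 = 46.5000; (r_i+r_j)·cross = 12·46.5000 = 558.0000
edge 5: (3.5,13.5)→(3,10)  cross = 3.5·10 − 3·13.5 = -5.5000; (r_i+r_j)·cross = 6.5·-5.5000 = -35.7500
Σcross = 217.7500 → A = |Σcross|/2 = 108.8750 mm²
Σ(r_i+r_j)·cross = 6320.7500 → first moment M = |Σ|/6 = 1053.4583
R_c = M/A = 1053.4583/108.8750 = 9.6759 mm
θ = 151° = 2.635447 rad
V = θ·R_c·A = 2.635447·9.6759·108.8750 = 2776.334 mm³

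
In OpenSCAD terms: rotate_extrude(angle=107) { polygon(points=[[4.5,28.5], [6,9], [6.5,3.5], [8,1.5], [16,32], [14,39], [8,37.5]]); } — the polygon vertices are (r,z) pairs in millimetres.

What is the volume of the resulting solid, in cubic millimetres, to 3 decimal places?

Volume = 4410.729 mm³

Profile (r,z), 7 vertices: (4.5,28.5) (6,9) (6.5,3.5) (8,1.5) (16,32) (14,39) (8,37.5)
edge 0: (4.5,28.5)→(6,9)  cross = 4.5·9 − 6·28.5 = -130.5000; (r_i+r_j)·cross = 10.5·-130.5000 = -1370.2500
edge 1: (6,9)→(6.5,3.5)  cross = 6·3.5 − 6.5·9 = -37.5000; (r_i+r_j)·cross = 12.5·-37.5000 = -468.7500
edge 2: (6.5,3.5)→(8,1.5)  cross = 6.5·1.5 − 8·3.5 = -18.2500; (r_i+r_j)·cross = 14.5·-18.2500 = -264.6250
edge 3: (8,1.5)→(16,32)  cross = 8·32 − 16·1.5 = 232.0000; (r_i+r_j)·cross = 24·232.0000 = 5568.0000
edge 4: (16,32)→(14,39)  cross = 16·39 − 14·32 = 176.0000; (r_i+r_j)·cross = 30·176.0000 = 5280.0000
edge 5: (14,39)→(8,37.5)  cross = 14·37.5 − 8·39 = 213.0000; (r_i+r_j)·cross = 22·213.0000 = 4686.0000
edge 6: (8,37.5)→(4.5,28.5)  cross = 8·28.5 − 4.5·37.5 = 59.2500; (r_i+r_j)·cross = 12.5·59.2500 = 740.6250
Σcross = 494.0000 → A = |Σcross|/2 = 247.0000 mm²
Σ(r_i+r_j)·cross = 14171.0000 → first moment M = |Σ|/6 = 2361.8333
R_c = M/A = 2361.8333/247.0000 = 9.5621 mm
θ = 107° = 1.867502 rad
V = θ·R_c·A = 1.867502·9.5621·247.0000 = 4410.729 mm³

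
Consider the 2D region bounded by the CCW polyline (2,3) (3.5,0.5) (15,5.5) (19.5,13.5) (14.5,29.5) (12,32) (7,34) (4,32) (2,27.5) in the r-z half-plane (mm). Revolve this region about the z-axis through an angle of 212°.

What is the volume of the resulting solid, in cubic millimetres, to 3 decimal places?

Profile (r,z), 9 vertices: (2,3) (3.5,0.5) (15,5.5) (19.5,13.5) (14.5,29.5) (12,32) (7,34) (4,32) (2,27.5)
edge 0: (2,3)→(3.5,0.5)  cross = 2·0.5 − 3.5·3 = -9.5000; (r_i+r_j)·cross = 5.5·-9.5000 = -52.2500
edge 1: (3.5,0.5)→(15,5.5)  cross = 3.5·5.5 − 15·0.5 = 11.7500; (r_i+r_j)·cross = 18.5·11.7500 = 217.3750
edge 2: (15,5.5)→(19.5,13.5)  cross = 15·13.5 − 19.5·5.5 = 95.2500; (r_i+r_j)·cross = 34.5·95.2500 = 3286.1250
edge 3: (19.5,13.5)→(14.5,29.5)  cross = 19.5·29.5 − 14.5·13.5 = 379.5000; (r_i+r_j)·cross = 34·379.5000 = 12903.0000
edge 4: (14.5,29.5)→(12,32)  cross = 14.5·32 − 12·29.5 = 110.0000; (r_i+r_j)·cross = 26.5·110.0000 = 2915.0000
edge 5: (12,32)→(7,34)  cross = 12·34 − 7·32 = 184.0000; (r_i+r_j)·cross = 19·184.0000 = 3496.0000
edge 6: (7,34)→(4,32)  cross = 7·32 − 4·34 = 88.0000; (r_i+r_j)·cross = 11·88.0000 = 968.0000
edge 7: (4,32)→(2,27.5)  cross = 4·27.5 − 2·32 = 46.0000; (r_i+r_j)·cross = 6·46.0000 = 276.0000
edge 8: (2,27.5)→(2,3)  cross = 2·3 − 2·27.5 = -49.0000; (r_i+r_j)·cross = 4·-49.0000 = -196.0000
Σcross = 856.0000 → A = |Σcross|/2 = 428.0000 mm²
Σ(r_i+r_j)·cross = 23813.2500 → first moment M = |Σ|/6 = 3968.8750
R_c = M/A = 3968.8750/428.0000 = 9.2731 mm
θ = 212° = 3.700098 rad
V = θ·R_c·A = 3.700098·9.2731·428.0000 = 14685.227 mm³

Volume = 14685.227 mm³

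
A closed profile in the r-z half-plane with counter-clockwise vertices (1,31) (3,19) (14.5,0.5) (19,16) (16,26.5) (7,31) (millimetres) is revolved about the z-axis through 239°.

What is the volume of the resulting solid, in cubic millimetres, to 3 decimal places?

Volume = 13664.431 mm³

Profile (r,z), 6 vertices: (1,31) (3,19) (14.5,0.5) (19,16) (16,26.5) (7,31)
edge 0: (1,31)→(3,19)  cross = 1·19 − 3·31 = -74.0000; (r_i+r_j)·cross = 4·-74.0000 = -296.0000
edge 1: (3,19)→(14.5,0.5)  cross = 3·0.5 − 14.5·19 = -274.0000; (r_i+r_j)·cross = 17.5·-274.0000 = -4795.0000
edge 2: (14.5,0.5)→(19,16)  cross = 14.5·16 − 19·0.5 = 222.5000; (r_i+r_j)·cross = 33.5·222.5000 = 7453.7500
edge 3: (19,16)→(16,26.5)  cross = 19·26.5 − 16·16 = 247.5000; (r_i+r_j)·cross = 35·247.5000 = 8662.5000
edge 4: (16,26.5)→(7,31)  cross = 16·31 − 7·26.5 = 310.5000; (r_i+r_j)·cross = 23·310.5000 = 7141.5000
edge 5: (7,31)→(1,31)  cross = 7·31 − 1·31 = 186.0000; (r_i+r_j)·cross = 8·186.0000 = 1488.0000
Σcross = 618.5000 → A = |Σcross|/2 = 309.2500 mm²
Σ(r_i+r_j)·cross = 19654.7500 → first moment M = |Σ|/6 = 3275.7917
R_c = M/A = 3275.7917/309.2500 = 10.5927 mm
θ = 239° = 4.171337 rad
V = θ·R_c·A = 4.171337·10.5927·309.2500 = 13664.431 mm³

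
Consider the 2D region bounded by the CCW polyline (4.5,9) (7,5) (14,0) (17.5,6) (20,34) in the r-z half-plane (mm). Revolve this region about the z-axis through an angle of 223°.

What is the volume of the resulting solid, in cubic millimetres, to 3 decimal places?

Volume = 12444.453 mm³

Profile (r,z), 5 vertices: (4.5,9) (7,5) (14,0) (17.5,6) (20,34)
edge 0: (4.5,9)→(7,5)  cross = 4.5·5 − 7·9 = -40.5000; (r_i+r_j)·cross = 11.5·-40.5000 = -465.7500
edge 1: (7,5)→(14,0)  cross = 7·0 − 14·5 = -70.0000; (r_i+r_j)·cross = 21·-70.0000 = -1470.0000
edge 2: (14,0)→(17.5,6)  cross = 14·6 − 17.5·0 = 84.0000; (r_i+r_j)·cross = 31.5·84.0000 = 2646.0000
edge 3: (17.5,6)→(20,34)  cross = 17.5·34 − 20·6 = 475.0000; (r_i+r_j)·cross = 37.5·475.0000 = 17812.5000
edge 4: (20,34)→(4.5,9)  cross = 20·9 − 4.5·34 = 27.0000; (r_i+r_j)·cross = 24.5·27.0000 = 661.5000
Σcross = 475.5000 → A = |Σcross|/2 = 237.7500 mm²
Σ(r_i+r_j)·cross = 19184.2500 → first moment M = |Σ|/6 = 3197.3750
R_c = M/A = 3197.3750/237.7500 = 13.4485 mm
θ = 223° = 3.892084 rad
V = θ·R_c·A = 3.892084·13.4485·237.7500 = 12444.453 mm³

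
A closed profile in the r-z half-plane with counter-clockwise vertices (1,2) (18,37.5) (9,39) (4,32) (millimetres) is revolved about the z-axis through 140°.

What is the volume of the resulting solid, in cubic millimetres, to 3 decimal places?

Volume = 4669.454 mm³

Profile (r,z), 4 vertices: (1,2) (18,37.5) (9,39) (4,32)
edge 0: (1,2)→(18,37.5)  cross = 1·37.5 − 18·2 = 1.5000; (r_i+r_j)·cross = 19·1.5000 = 28.5000
edge 1: (18,37.5)→(9,39)  cross = 18·39 − 9·37.5 = 364.5000; (r_i+r_j)·cross = 27·364.5000 = 9841.5000
edge 2: (9,39)→(4,32)  cross = 9·32 − 4·39 = 132.0000; (r_i+r_j)·cross = 13·132.0000 = 1716.0000
edge 3: (4,32)→(1,2)  cross = 4·2 − 1·32 = -24.0000; (r_i+r_j)·cross = 5·-24.0000 = -120.0000
Σcross = 474.0000 → A = |Σcross|/2 = 237.0000 mm²
Σ(r_i+r_j)·cross = 11466.0000 → first moment M = |Σ|/6 = 1911.0000
R_c = M/A = 1911.0000/237.0000 = 8.0633 mm
θ = 140° = 2.443461 rad
V = θ·R_c·A = 2.443461·8.0633·237.0000 = 4669.454 mm³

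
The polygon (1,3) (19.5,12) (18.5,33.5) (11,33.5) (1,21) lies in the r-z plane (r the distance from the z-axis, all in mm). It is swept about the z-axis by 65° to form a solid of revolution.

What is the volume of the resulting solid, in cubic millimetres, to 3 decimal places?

Profile (r,z), 5 vertices: (1,3) (19.5,12) (18.5,33.5) (11,33.5) (1,21)
edge 0: (1,3)→(19.5,12)  cross = 1·12 − 19.5·3 = -46.5000; (r_i+r_j)·cross = 20.5·-46.5000 = -953.2500
edge 1: (19.5,12)→(18.5,33.5)  cross = 19.5·33.5 − 18.5·12 = 431.2500; (r_i+r_j)·cross = 38·431.2500 = 16387.5000
edge 2: (18.5,33.5)→(11,33.5)  cross = 18.5·33.5 − 11·33.5 = 251.2500; (r_i+r_j)·cross = 29.5·251.2500 = 7411.8750
edge 3: (11,33.5)→(1,21)  cross = 11·21 − 1·33.5 = 197.5000; (r_i+r_j)·cross = 12·197.5000 = 2370.0000
edge 4: (1,21)→(1,3)  cross = 1·3 − 1·21 = -18.0000; (r_i+r_j)·cross = 2·-18.0000 = -36.0000
Σcross = 815.5000 → A = |Σcross|/2 = 407.7500 mm²
Σ(r_i+r_j)·cross = 25180.1250 → first moment M = |Σ|/6 = 4196.6875
R_c = M/A = 4196.6875/407.7500 = 10.2923 mm
θ = 65° = 1.134464 rad
V = θ·R_c·A = 1.134464·10.2923·407.7500 = 4760.991 mm³

Volume = 4760.991 mm³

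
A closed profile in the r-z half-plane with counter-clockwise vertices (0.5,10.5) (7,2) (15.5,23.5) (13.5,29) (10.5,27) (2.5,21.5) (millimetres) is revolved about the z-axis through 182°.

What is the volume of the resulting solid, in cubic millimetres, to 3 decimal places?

Profile (r,z), 6 vertices: (0.5,10.5) (7,2) (15.5,23.5) (13.5,29) (10.5,27) (2.5,21.5)
edge 0: (0.5,10.5)→(7,2)  cross = 0.5·2 − 7·10.5 = -72.5000; (r_i+r_j)·cross = 7.5·-72.5000 = -543.7500
edge 1: (7,2)→(15.5,23.5)  cross = 7·23.5 − 15.5·2 = 133.5000; (r_i+r_j)·cross = 22.5·133.5000 = 3003.7500
edge 2: (15.5,23.5)→(13.5,29)  cross = 15.5·29 − 13.5·23.5 = 132.2500; (r_i+r_j)·cross = 29·132.2500 = 3835.2500
edge 3: (13.5,29)→(10.5,27)  cross = 13.5·27 − 10.5·29 = 60.0000; (r_i+r_j)·cross = 24·60.0000 = 1440.0000
edge 4: (10.5,27)→(2.5,21.5)  cross = 10.5·21.5 − 2.5·27 = 158.2500; (r_i+r_j)·cross = 13·158.2500 = 2057.2500
edge 5: (2.5,21.5)→(0.5,10.5)  cross = 2.5·10.5 − 0.5·21.5 = 15.5000; (r_i+r_j)·cross = 3·15.5000 = 46.5000
Σcross = 427.0000 → A = |Σcross|/2 = 213.5000 mm²
Σ(r_i+r_j)·cross = 9839.0000 → first moment M = |Σ|/6 = 1639.8333
R_c = M/A = 1639.8333/213.5000 = 7.6807 mm
θ = 182° = 3.176499 rad
V = θ·R_c·A = 3.176499·7.6807·213.5000 = 5208.929 mm³

Volume = 5208.929 mm³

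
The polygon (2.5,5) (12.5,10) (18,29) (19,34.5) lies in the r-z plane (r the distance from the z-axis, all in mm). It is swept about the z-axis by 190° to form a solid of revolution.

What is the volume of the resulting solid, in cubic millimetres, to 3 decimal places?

Volume = 4300.946 mm³

Profile (r,z), 4 vertices: (2.5,5) (12.5,10) (18,29) (19,34.5)
edge 0: (2.5,5)→(12.5,10)  cross = 2.5·10 − 12.5·5 = -37.5000; (r_i+r_j)·cross = 15·-37.5000 = -562.5000
edge 1: (12.5,10)→(18,29)  cross = 12.5·29 − 18·10 = 182.5000; (r_i+r_j)·cross = 30.5·182.5000 = 5566.2500
edge 2: (18,29)→(19,34.5)  cross = 18·34.5 − 19·29 = 70.0000; (r_i+r_j)·cross = 37·70.0000 = 2590.0000
edge 3: (19,34.5)→(2.5,5)  cross = 19·5 − 2.5·34.5 = 8.7500; (r_i+r_j)·cross = 21.5·8.7500 = 188.1250
Σcross = 223.7500 → A = |Σcross|/2 = 111.8750 mm²
Σ(r_i+r_j)·cross = 7781.8750 → first moment M = |Σ|/6 = 1296.9792
R_c = M/A = 1296.9792/111.8750 = 11.5931 mm
θ = 190° = 3.316126 rad
V = θ·R_c·A = 3.316126·11.5931·111.8750 = 4300.946 mm³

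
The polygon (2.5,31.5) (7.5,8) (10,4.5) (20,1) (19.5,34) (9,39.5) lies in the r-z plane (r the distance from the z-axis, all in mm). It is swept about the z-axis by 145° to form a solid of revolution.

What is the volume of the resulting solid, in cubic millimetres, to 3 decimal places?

Volume = 15215.419 mm³

Profile (r,z), 6 vertices: (2.5,31.5) (7.5,8) (10,4.5) (20,1) (19.5,34) (9,39.5)
edge 0: (2.5,31.5)→(7.5,8)  cross = 2.5·8 − 7.5·31.5 = -216.2500; (r_i+r_j)·cross = 10·-216.2500 = -2162.5000
edge 1: (7.5,8)→(10,4.5)  cross = 7.5·4.5 − 10·8 = -46.2500; (r_i+r_j)·cross = 17.5·-46.2500 = -809.3750
edge 2: (10,4.5)→(20,1)  cross = 10·1 − 20·4.5 = -80.0000; (r_i+r_j)·cross = 30·-80.0000 = -2400.0000
edge 3: (20,1)→(19.5,34)  cross = 20·34 − 19.5·1 = 660.5000; (r_i+r_j)·cross = 39.5·660.5000 = 26089.7500
edge 4: (19.5,34)→(9,39.5)  cross = 19.5·39.5 − 9·34 = 464.2500; (r_i+r_j)·cross = 28.5·464.2500 = 13231.1250
edge 5: (9,39.5)→(2.5,31.5)  cross = 9·31.5 − 2.5·39.5 = 184.7500; (r_i+r_j)·cross = 11.5·184.7500 = 2124.6250
Σcross = 967.0000 → A = |Σcross|/2 = 483.5000 mm²
Σ(r_i+r_j)·cross = 36073.6250 → first moment M = |Σ|/6 = 6012.2708
R_c = M/A = 6012.2708/483.5000 = 12.4349 mm
θ = 145° = 2.530727 rad
V = θ·R_c·A = 2.530727·12.4349·483.5000 = 15215.419 mm³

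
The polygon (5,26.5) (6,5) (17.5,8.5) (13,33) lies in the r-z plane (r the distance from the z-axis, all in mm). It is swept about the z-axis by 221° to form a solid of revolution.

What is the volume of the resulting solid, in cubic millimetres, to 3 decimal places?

Profile (r,z), 4 vertices: (5,26.5) (6,5) (17.5,8.5) (13,33)
edge 0: (5,26.5)→(6,5)  cross = 5·5 − 6·26.5 = -134.0000; (r_i+r_j)·cross = 11·-134.0000 = -1474.0000
edge 1: (6,5)→(17.5,8.5)  cross = 6·8.5 − 17.5·5 = -36.5000; (r_i+r_j)·cross = 23.5·-36.5000 = -857.7500
edge 2: (17.5,8.5)→(13,33)  cross = 17.5·33 − 13·8.5 = 467.0000; (r_i+r_j)·cross = 30.5·467.0000 = 14243.5000
edge 3: (13,33)→(5,26.5)  cross = 13·26.5 − 5·33 = 179.5000; (r_i+r_j)·cross = 18·179.5000 = 3231.0000
Σcross = 476.0000 → A = |Σcross|/2 = 238.0000 mm²
Σ(r_i+r_j)·cross = 15142.7500 → first moment M = |Σ|/6 = 2523.7917
R_c = M/A = 2523.7917/238.0000 = 10.6042 mm
θ = 221° = 3.857178 rad
V = θ·R_c·A = 3.857178·10.6042·238.0000 = 9734.713 mm³

Volume = 9734.713 mm³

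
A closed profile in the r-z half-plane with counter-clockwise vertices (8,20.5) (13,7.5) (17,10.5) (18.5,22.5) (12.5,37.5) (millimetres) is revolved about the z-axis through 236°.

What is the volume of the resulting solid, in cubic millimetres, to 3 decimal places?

Profile (r,z), 5 vertices: (8,20.5) (13,7.5) (17,10.5) (18.5,22.5) (12.5,37.5)
edge 0: (8,20.5)→(13,7.5)  cross = 8·7.5 − 13·20.5 = -206.5000; (r_i+r_j)·cross = 21·-206.5000 = -4336.5000
edge 1: (13,7.5)→(17,10.5)  cross = 13·10.5 − 17·7.5 = 9.0000; (r_i+r_j)·cross = 30·9.0000 = 270.0000
edge 2: (17,10.5)→(18.5,22.5)  cross = 17·22.5 − 18.5·10.5 = 188.2500; (r_i+r_j)·cross = 35.5·188.2500 = 6682.8750
edge 3: (18.5,22.5)→(12.5,37.5)  cross = 18.5·37.5 − 12.5·22.5 = 412.5000; (r_i+r_j)·cross = 31·412.5000 = 12787.5000
edge 4: (12.5,37.5)→(8,20.5)  cross = 12.5·20.5 − 8·37.5 = -43.7500; (r_i+r_j)·cross = 20.5·-43.7500 = -896.8750
Σcross = 359.5000 → A = |Σcross|/2 = 179.7500 mm²
Σ(r_i+r_j)·cross = 14507.0000 → first moment M = |Σ|/6 = 2417.8333
R_c = M/A = 2417.8333/179.7500 = 13.4511 mm
θ = 236° = 4.118977 rad
V = θ·R_c·A = 4.118977·13.4511·179.7500 = 9959.000 mm³

Volume = 9959.000 mm³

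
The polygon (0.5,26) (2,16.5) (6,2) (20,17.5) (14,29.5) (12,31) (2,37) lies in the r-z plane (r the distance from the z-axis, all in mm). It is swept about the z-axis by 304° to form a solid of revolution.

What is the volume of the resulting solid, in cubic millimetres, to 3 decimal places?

Profile (r,z), 7 vertices: (0.5,26) (2,16.5) (6,2) (20,17.5) (14,29.5) (12,31) (2,37)
edge 0: (0.5,26)→(2,16.5)  cross = 0.5·16.5 − 2·26 = -43.7500; (r_i+r_j)·cross = 2.5·-43.7500 = -109.3750
edge 1: (2,16.5)→(6,2)  cross = 2·2 − 6·16.5 = -95.0000; (r_i+r_j)·cross = 8·-95.0000 = -760.0000
edge 2: (6,2)→(20,17.5)  cross = 6·17.5 − 20·2 = 65.0000; (r_i+r_j)·cross = 26·65.0000 = 1690.0000
edge 3: (20,17.5)→(14,29.5)  cross = 20·29.5 − 14·17.5 = 345.0000; (r_i+r_j)·cross = 34·345.0000 = 11730.0000
edge 4: (14,29.5)→(12,31)  cross = 14·31 − 12·29.5 = 80.0000; (r_i+r_j)·cross = 26·80.0000 = 2080.0000
edge 5: (12,31)→(2,37)  cross = 12·37 − 2·31 = 382.0000; (r_i+r_j)·cross = 14·382.0000 = 5348.0000
edge 6: (2,37)→(0.5,26)  cross = 2·26 − 0.5·37 = 33.5000; (r_i+r_j)·cross = 2.5·33.5000 = 83.7500
Σcross = 766.7500 → A = |Σcross|/2 = 383.3750 mm²
Σ(r_i+r_j)·cross = 20062.3750 → first moment M = |Σ|/6 = 3343.7292
R_c = M/A = 3343.7292/383.3750 = 8.7218 mm
θ = 304° = 5.305801 rad
V = θ·R_c·A = 5.305801·8.7218·383.3750 = 17741.161 mm³

Volume = 17741.161 mm³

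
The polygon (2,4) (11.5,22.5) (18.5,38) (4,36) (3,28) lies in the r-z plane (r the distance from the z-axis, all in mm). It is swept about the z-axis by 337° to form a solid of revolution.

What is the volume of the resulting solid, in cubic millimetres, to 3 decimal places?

Volume = 11745.874 mm³

Profile (r,z), 5 vertices: (2,4) (11.5,22.5) (18.5,38) (4,36) (3,28)
edge 0: (2,4)→(11.5,22.5)  cross = 2·22.5 − 11.5·4 = -1.0000; (r_i+r_j)·cross = 13.5·-1.0000 = -13.5000
edge 1: (11.5,22.5)→(18.5,38)  cross = 11.5·38 − 18.5·22.5 = 20.7500; (r_i+r_j)·cross = 30·20.7500 = 622.5000
edge 2: (18.5,38)→(4,36)  cross = 18.5·36 − 4·38 = 514.0000; (r_i+r_j)·cross = 22.5·514.0000 = 11565.0000
edge 3: (4,36)→(3,28)  cross = 4·28 − 3·36 = 4.0000; (r_i+r_j)·cross = 7·4.0000 = 28.0000
edge 4: (3,28)→(2,4)  cross = 3·4 − 2·28 = -44.0000; (r_i+r_j)·cross = 5·-44.0000 = -220.0000
Σcross = 493.7500 → A = |Σcross|/2 = 246.8750 mm²
Σ(r_i+r_j)·cross = 11982.0000 → first moment M = |Σ|/6 = 1997.0000
R_c = M/A = 1997.0000/246.8750 = 8.0891 mm
θ = 337° = 5.881760 rad
V = θ·R_c·A = 5.881760·8.0891·246.8750 = 11745.874 mm³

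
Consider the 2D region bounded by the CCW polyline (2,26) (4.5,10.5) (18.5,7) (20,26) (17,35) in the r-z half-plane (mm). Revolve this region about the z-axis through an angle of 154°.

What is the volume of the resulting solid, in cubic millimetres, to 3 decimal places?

Volume = 11367.296 mm³

Profile (r,z), 5 vertices: (2,26) (4.5,10.5) (18.5,7) (20,26) (17,35)
edge 0: (2,26)→(4.5,10.5)  cross = 2·10.5 − 4.5·26 = -96.0000; (r_i+r_j)·cross = 6.5·-96.0000 = -624.0000
edge 1: (4.5,10.5)→(18.5,7)  cross = 4.5·7 − 18.5·10.5 = -162.7500; (r_i+r_j)·cross = 23·-162.7500 = -3743.2500
edge 2: (18.5,7)→(20,26)  cross = 18.5·26 − 20·7 = 341.0000; (r_i+r_j)·cross = 38.5·341.0000 = 13128.5000
edge 3: (20,26)→(17,35)  cross = 20·35 − 17·26 = 258.0000; (r_i+r_j)·cross = 37·258.0000 = 9546.0000
edge 4: (17,35)→(2,26)  cross = 17·26 − 2·35 = 372.0000; (r_i+r_j)·cross = 19·372.0000 = 7068.0000
Σcross = 712.2500 → A = |Σcross|/2 = 356.1250 mm²
Σ(r_i+r_j)·cross = 25375.2500 → first moment M = |Σ|/6 = 4229.2083
R_c = M/A = 4229.2083/356.1250 = 11.8756 mm
θ = 154° = 2.687807 rad
V = θ·R_c·A = 2.687807·11.8756·356.1250 = 11367.296 mm³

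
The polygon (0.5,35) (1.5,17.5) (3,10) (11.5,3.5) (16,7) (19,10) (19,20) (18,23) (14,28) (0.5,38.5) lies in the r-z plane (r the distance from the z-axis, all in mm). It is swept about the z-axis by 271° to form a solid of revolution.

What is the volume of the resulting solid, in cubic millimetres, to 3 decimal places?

Volume = 18407.758 mm³

Profile (r,z), 10 vertices: (0.5,35) (1.5,17.5) (3,10) (11.5,3.5) (16,7) (19,10) (19,20) (18,23) (14,28) (0.5,38.5)
edge 0: (0.5,35)→(1.5,17.5)  cross = 0.5·17.5 − 1.5·35 = -43.7500; (r_i+r_j)·cross = 2·-43.7500 = -87.5000
edge 1: (1.5,17.5)→(3,10)  cross = 1.5·10 − 3·17.5 = -37.5000; (r_i+r_j)·cross = 4.5·-37.5000 = -168.7500
edge 2: (3,10)→(11.5,3.5)  cross = 3·3.5 − 11.5·10 = -104.5000; (r_i+r_j)·cross = 14.5·-104.5000 = -1515.2500
edge 3: (11.5,3.5)→(16,7)  cross = 11.5·7 − 16·3.5 = 24.5000; (r_i+r_j)·cross = 27.5·24.5000 = 673.7500
edge 4: (16,7)→(19,10)  cross = 16·10 − 19·7 = 27.0000; (r_i+r_j)·cross = 35·27.0000 = 945.0000
edge 5: (19,10)→(19,20)  cross = 19·20 − 19·10 = 190.0000; (r_i+r_j)·cross = 38·190.0000 = 7220.0000
edge 6: (19,20)→(18,23)  cross = 19·23 − 18·20 = 77.0000; (r_i+r_j)·cross = 37·77.0000 = 2849.0000
edge 7: (18,23)→(14,28)  cross = 18·28 − 14·23 = 182.0000; (r_i+r_j)·cross = 32·182.0000 = 5824.0000
edge 8: (14,28)→(0.5,38.5)  cross = 14·38.5 − 0.5·28 = 525.0000; (r_i+r_j)·cross = 14.5·525.0000 = 7612.5000
edge 9: (0.5,38.5)→(0.5,35)  cross = 0.5·35 − 0.5·38.5 = -1.7500; (r_i+r_j)·cross = 1·-1.7500 = -1.7500
Σcross = 838.0000 → A = |Σcross|/2 = 419.0000 mm²
Σ(r_i+r_j)·cross = 23351.0000 → first moment M = |Σ|/6 = 3891.8333
R_c = M/A = 3891.8333/419.0000 = 9.2884 mm
θ = 271° = 4.729842 rad
V = θ·R_c·A = 4.729842·9.2884·419.0000 = 18407.758 mm³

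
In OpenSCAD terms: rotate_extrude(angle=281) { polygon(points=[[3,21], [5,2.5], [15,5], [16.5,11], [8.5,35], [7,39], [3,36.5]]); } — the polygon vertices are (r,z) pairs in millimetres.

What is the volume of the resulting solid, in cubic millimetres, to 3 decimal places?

Volume = 13172.743 mm³

Profile (r,z), 7 vertices: (3,21) (5,2.5) (15,5) (16.5,11) (8.5,35) (7,39) (3,36.5)
edge 0: (3,21)→(5,2.5)  cross = 3·2.5 − 5·21 = -97.5000; (r_i+r_j)·cross = 8·-97.5000 = -780.0000
edge 1: (5,2.5)→(15,5)  cross = 5·5 − 15·2.5 = -12.5000; (r_i+r_j)·cross = 20·-12.5000 = -250.0000
edge 2: (15,5)→(16.5,11)  cross = 15·11 − 16.5·5 = 82.5000; (r_i+r_j)·cross = 31.5·82.5000 = 2598.7500
edge 3: (16.5,11)→(8.5,35)  cross = 16.5·35 − 8.5·11 = 484.0000; (r_i+r_j)·cross = 25·484.0000 = 12100.0000
edge 4: (8.5,35)→(7,39)  cross = 8.5·39 − 7·35 = 86.5000; (r_i+r_j)·cross = 15.5·86.5000 = 1340.7500
edge 5: (7,39)→(3,36.5)  cross = 7·36.5 − 3·39 = 138.5000; (r_i+r_j)·cross = 10·138.5000 = 1385.0000
edge 6: (3,36.5)→(3,21)  cross = 3·21 − 3·36.5 = -46.5000; (r_i+r_j)·cross = 6·-46.5000 = -279.0000
Σcross = 635.0000 → A = |Σcross|/2 = 317.5000 mm²
Σ(r_i+r_j)·cross = 16115.5000 → first moment M = |Σ|/6 = 2685.9167
R_c = M/A = 2685.9167/317.5000 = 8.4596 mm
θ = 281° = 4.904375 rad
V = θ·R_c·A = 4.904375·8.4596·317.5000 = 13172.743 mm³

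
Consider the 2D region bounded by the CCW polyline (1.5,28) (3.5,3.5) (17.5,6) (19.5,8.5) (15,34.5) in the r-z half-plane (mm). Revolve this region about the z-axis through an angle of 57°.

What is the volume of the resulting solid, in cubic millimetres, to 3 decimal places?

Profile (r,z), 5 vertices: (1.5,28) (3.5,3.5) (17.5,6) (19.5,8.5) (15,34.5)
edge 0: (1.5,28)→(3.5,3.5)  cross = 1.5·3.5 − 3.5·28 = -92.7500; (r_i+r_j)·cross = 5·-92.7500 = -463.7500
edge 1: (3.5,3.5)→(17.5,6)  cross = 3.5·6 − 17.5·3.5 = -40.2500; (r_i+r_j)·cross = 21·-40.2500 = -845.2500
edge 2: (17.5,6)→(19.5,8.5)  cross = 17.5·8.5 − 19.5·6 = 31.7500; (r_i+r_j)·cross = 37·31.7500 = 1174.7500
edge 3: (19.5,8.5)→(15,34.5)  cross = 19.5·34.5 − 15·8.5 = 545.2500; (r_i+r_j)·cross = 34.5·545.2500 = 18811.1250
edge 4: (15,34.5)→(1.5,28)  cross = 15·28 − 1.5·34.5 = 368.2500; (r_i+r_j)·cross = 16.5·368.2500 = 6076.1250
Σcross = 812.2500 → A = |Σcross|/2 = 406.1250 mm²
Σ(r_i+r_j)·cross = 24753.0000 → first moment M = |Σ|/6 = 4125.5000
R_c = M/A = 4125.5000/406.1250 = 10.1582 mm
θ = 57° = 0.994838 rad
V = θ·R_c·A = 0.994838·10.1582·406.1250 = 4104.203 mm³

Volume = 4104.203 mm³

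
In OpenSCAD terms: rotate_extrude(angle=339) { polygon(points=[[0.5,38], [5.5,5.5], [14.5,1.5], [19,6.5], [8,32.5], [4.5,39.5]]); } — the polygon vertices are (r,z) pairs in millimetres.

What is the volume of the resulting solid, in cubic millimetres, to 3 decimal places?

Volume = 17436.169 mm³

Profile (r,z), 6 vertices: (0.5,38) (5.5,5.5) (14.5,1.5) (19,6.5) (8,32.5) (4.5,39.5)
edge 0: (0.5,38)→(5.5,5.5)  cross = 0.5·5.5 − 5.5·38 = -206.2500; (r_i+r_j)·cross = 6·-206.2500 = -1237.5000
edge 1: (5.5,5.5)→(14.5,1.5)  cross = 5.5·1.5 − 14.5·5.5 = -71.5000; (r_i+r_j)·cross = 20·-71.5000 = -1430.0000
edge 2: (14.5,1.5)→(19,6.5)  cross = 14.5·6.5 − 19·1.5 = 65.7500; (r_i+r_j)·cross = 33.5·65.7500 = 2202.6250
edge 3: (19,6.5)→(8,32.5)  cross = 19·32.5 − 8·6.5 = 565.5000; (r_i+r_j)·cross = 27·565.5000 = 15268.5000
edge 4: (8,32.5)→(4.5,39.5)  cross = 8·39.5 − 4.5·32.5 = 169.7500; (r_i+r_j)·cross = 12.5·169.7500 = 2121.8750
edge 5: (4.5,39.5)→(0.5,38)  cross = 4.5·38 − 0.5·39.5 = 151.2500; (r_i+r_j)·cross = 5·151.2500 = 756.2500
Σcross = 674.5000 → A = |Σcross|/2 = 337.2500 mm²
Σ(r_i+r_j)·cross = 17681.7500 → first moment M = |Σ|/6 = 2946.9583
R_c = M/A = 2946.9583/337.2500 = 8.7382 mm
θ = 339° = 5.916666 rad
V = θ·R_c·A = 5.916666·8.7382·337.2500 = 17436.169 mm³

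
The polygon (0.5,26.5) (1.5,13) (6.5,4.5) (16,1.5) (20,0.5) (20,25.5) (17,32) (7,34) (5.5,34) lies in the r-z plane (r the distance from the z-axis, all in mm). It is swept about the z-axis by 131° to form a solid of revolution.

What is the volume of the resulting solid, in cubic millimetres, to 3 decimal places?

Volume = 13209.711 mm³

Profile (r,z), 9 vertices: (0.5,26.5) (1.5,13) (6.5,4.5) (16,1.5) (20,0.5) (20,25.5) (17,32) (7,34) (5.5,34)
edge 0: (0.5,26.5)→(1.5,13)  cross = 0.5·13 − 1.5·26.5 = -33.2500; (r_i+r_j)·cross = 2·-33.2500 = -66.5000
edge 1: (1.5,13)→(6.5,4.5)  cross = 1.5·4.5 − 6.5·13 = -77.7500; (r_i+r_j)·cross = 8·-77.7500 = -622.0000
edge 2: (6.5,4.5)→(16,1.5)  cross = 6.5·1.5 − 16·4.5 = -62.2500; (r_i+r_j)·cross = 22.5·-62.2500 = -1400.6250
edge 3: (16,1.5)→(20,0.5)  cross = 16·0.5 − 20·1.5 = -22.0000; (r_i+r_j)·cross = 36·-22.0000 = -792.0000
edge 4: (20,0.5)→(20,25.5)  cross = 20·25.5 − 20·0.5 = 500.0000; (r_i+r_j)·cross = 40·500.0000 = 20000.0000
edge 5: (20,25.5)→(17,32)  cross = 20·32 − 17·25.5 = 206.5000; (r_i+r_j)·cross = 37·206.5000 = 7640.5000
edge 6: (17,32)→(7,34)  cross = 17·34 − 7·32 = 354.0000; (r_i+r_j)·cross = 24·354.0000 = 8496.0000
edge 7: (7,34)→(5.5,34)  cross = 7·34 − 5.5·34 = 51.0000; (r_i+r_j)·cross = 12.5·51.0000 = 637.5000
edge 8: (5.5,34)→(0.5,26.5)  cross = 5.5·26.5 − 0.5·34 = 128.7500; (r_i+r_j)·cross = 6·128.7500 = 772.5000
Σcross = 1045.0000 → A = |Σcross|/2 = 522.5000 mm²
Σ(r_i+r_j)·cross = 34665.3750 → first moment M = |Σ|/6 = 5777.5625
R_c = M/A = 5777.5625/522.5000 = 11.0575 mm
θ = 131° = 2.286381 rad
V = θ·R_c·A = 2.286381·11.0575·522.5000 = 13209.711 mm³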